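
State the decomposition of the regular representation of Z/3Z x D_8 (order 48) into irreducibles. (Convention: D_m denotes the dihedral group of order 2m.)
Each irreducible V_i of dimension d_i appears with multiplicity d_i, i.e. rho_reg = (direct sum over all irreducibles V_i) d_i V_i. The irreducible dimensions for Z/3Z x D_8 are 1, 1, 1, 1, 1, 1, 1, 1, 1, 1, 1, 1, 2, 2, 2, 2, 2, 2, 2, 2, 2: 12 irreducibles of dimension 1, each with multiplicity 1; 9 irreducibles of dimension 2, each with multiplicity 2. Total dimension 12*1*1 + 9*2*2 = 48 = |G|.

Derivation: General theorem: in the regular representation of a finite group G, each irreducible appears with multiplicity equal to its dimension. Check: dim(rho_reg) = sum d_i^2 = 1 + 1 + 1 + 1 + 1 + 1 + 1 + 1 + 1 + 1 + 1 + 1 + 4 + 4 + 4 + 4 + 4 + 4 + 4 + 4 + 4 = 48 = |G|.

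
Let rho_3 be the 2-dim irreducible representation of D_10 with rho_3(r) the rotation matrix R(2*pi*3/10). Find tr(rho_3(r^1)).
chi_{rho_3}(r^1) = 2*cos(2*pi*3*1/10) = 1/2 - sqrt(5)/2

Proof sketch: rho_3(r^1) is rotation by angle 2*pi*3*1/10, whose trace is 2*cos(2*pi*3*1/10) = 1/2 - sqrt(5)/2.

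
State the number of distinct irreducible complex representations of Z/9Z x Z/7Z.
63

Justification: The number of irreducible complex representations of a finite group equals its number of conjugacy classes. Z/9Z x Z/7Z is abelian of order 63, so every element is its own conjugacy class: 63 classes, so Z/9Z x Z/7Z (order 63) has exactly 63 irreducible complex representations.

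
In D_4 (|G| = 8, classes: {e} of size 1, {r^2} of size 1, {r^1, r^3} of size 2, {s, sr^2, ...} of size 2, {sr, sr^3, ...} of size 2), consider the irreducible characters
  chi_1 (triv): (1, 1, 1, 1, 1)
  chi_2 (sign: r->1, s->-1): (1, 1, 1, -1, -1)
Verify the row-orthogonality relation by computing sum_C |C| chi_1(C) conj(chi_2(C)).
Sum = 0; so <chi_1, chi_2> = 0 (distinct irreducibles are orthogonal).

Details: Compute term by term over conjugacy classes (|C| * chi_1(C) * conj(chi_2(C))):
  1*(1)*conj(1) + 1*(1)*conj(1) + 2*(1)*conj(1) + 2*(1)*conj(-1) + 2*(1)*conj(-1)
  = (1) + (1) + (2) + (-2) + (-2)
  = 0.
Dividing by |G| = 8 gives 0/8 = 0, matching the row-orthogonality relation <chi_1, chi_2> = [chi_1 = chi_2].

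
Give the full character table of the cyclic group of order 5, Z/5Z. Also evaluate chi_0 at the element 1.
Character table of Z/5Z (irreps indexed chi_0,...,chi_4 with chi_k(m) = zeta_5^(k*m), zeta_5 = exp(2*pi*i/5)):
  irrep \ class  {0} (size 1)  {1} (size 1)    {2} (size 1)    {3} (size 1)    {4} (size 1)  
  chi_0          1             1               1               1               1             
  chi_1          1             exp(2*I*pi/5)   exp(4*I*pi/5)   exp(-4*I*pi/5)  exp(-2*I*pi/5)
  chi_2          1             exp(4*I*pi/5)   exp(-2*I*pi/5)  exp(2*I*pi/5)   exp(-4*I*pi/5)
  chi_3          1             exp(-4*I*pi/5)  exp(2*I*pi/5)   exp(-2*I*pi/5)  exp(4*I*pi/5) 
  chi_4          1             exp(-2*I*pi/5)  exp(-4*I*pi/5)  exp(4*I*pi/5)   exp(2*I*pi/5) 

Spot check: chi_0(1) = zeta_5^(0*1) = zeta_5^0 = 1.

Explanation: Z/5Z is abelian, so all 5 irreducible complex representations are 1-dimensional. They are given by chi_k(m) = zeta_5^(k*m) for k = 0,...,4. Row orthogonality: sum_m chi_k(m) conj(chi_l(m)) = 5 * [k = l].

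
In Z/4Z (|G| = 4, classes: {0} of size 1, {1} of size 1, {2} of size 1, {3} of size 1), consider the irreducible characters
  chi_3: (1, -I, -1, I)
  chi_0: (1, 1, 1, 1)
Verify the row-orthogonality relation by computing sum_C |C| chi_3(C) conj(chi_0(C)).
Sum = 0; so <chi_3, chi_0> = 0 (distinct irreducibles are orthogonal).

Justification: Compute term by term over conjugacy classes (|C| * chi_3(C) * conj(chi_0(C))):
  1*(1)*conj(1) + 1*(-I)*conj(1) + 1*(-1)*conj(1) + 1*(I)*conj(1)
  = (1) + (-I) + (-1) + (I)
  = 0.
(Exp terms are combined using exp(i*s)*conj(exp(i*t)) = exp(i*(s-t)), and sums of them are collapsed using the identity that for every m > 1 the m distinct m-th roots of unity sum to 0, e.g. 1 + exp(2*I*pi/3) + exp(-2*I*pi/3) = 0.)
Dividing by |G| = 4 gives 0/4 = 0, matching the row-orthogonality relation <chi_3, chi_0> = [chi_3 = chi_0].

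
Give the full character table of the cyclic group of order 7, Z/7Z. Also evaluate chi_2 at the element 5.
Character table of Z/7Z (irreps indexed chi_0,...,chi_6 with chi_k(m) = zeta_7^(k*m), zeta_7 = exp(2*pi*i/7)):
  irrep \ class  {0} (size 1)  {1} (size 1)    {2} (size 1)    {3} (size 1)    {4} (size 1)    {5} (size 1)    {6} (size 1)  
  chi_0          1             1               1               1               1               1               1             
  chi_1          1             exp(2*I*pi/7)   exp(4*I*pi/7)   exp(6*I*pi/7)   exp(-6*I*pi/7)  exp(-4*I*pi/7)  exp(-2*I*pi/7)
  chi_2          1             exp(4*I*pi/7)   exp(-6*I*pi/7)  exp(-2*I*pi/7)  exp(2*I*pi/7)   exp(6*I*pi/7)   exp(-4*I*pi/7)
  chi_3          1             exp(6*I*pi/7)   exp(-2*I*pi/7)  exp(4*I*pi/7)   exp(-4*I*pi/7)  exp(2*I*pi/7)   exp(-6*I*pi/7)
  chi_4          1             exp(-6*I*pi/7)  exp(2*I*pi/7)   exp(-4*I*pi/7)  exp(4*I*pi/7)   exp(-2*I*pi/7)  exp(6*I*pi/7) 
  chi_5          1             exp(-4*I*pi/7)  exp(6*I*pi/7)   exp(2*I*pi/7)   exp(-2*I*pi/7)  exp(-6*I*pi/7)  exp(4*I*pi/7) 
  chi_6          1             exp(-2*I*pi/7)  exp(-4*I*pi/7)  exp(-6*I*pi/7)  exp(6*I*pi/7)   exp(4*I*pi/7)   exp(2*I*pi/7) 

Spot check: chi_2(5) = zeta_7^(2*5) = zeta_7^10 = exp(6*I*pi/7).

Explanation: Z/7Z is abelian, so all 7 irreducible complex representations are 1-dimensional. They are given by chi_k(m) = zeta_7^(k*m) for k = 0,...,6. Row orthogonality: sum_m chi_k(m) conj(chi_l(m)) = 7 * [k = l].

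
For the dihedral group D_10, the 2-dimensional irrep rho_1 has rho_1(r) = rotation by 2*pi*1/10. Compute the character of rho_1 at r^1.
chi_{rho_1}(r^1) = 2*cos(2*pi*1*1/10) = 1/2 + sqrt(5)/2

Argument: rho_1(r^1) is rotation by angle 2*pi*1*1/10, whose trace is 2*cos(2*pi*1*1/10) = 1/2 + sqrt(5)/2.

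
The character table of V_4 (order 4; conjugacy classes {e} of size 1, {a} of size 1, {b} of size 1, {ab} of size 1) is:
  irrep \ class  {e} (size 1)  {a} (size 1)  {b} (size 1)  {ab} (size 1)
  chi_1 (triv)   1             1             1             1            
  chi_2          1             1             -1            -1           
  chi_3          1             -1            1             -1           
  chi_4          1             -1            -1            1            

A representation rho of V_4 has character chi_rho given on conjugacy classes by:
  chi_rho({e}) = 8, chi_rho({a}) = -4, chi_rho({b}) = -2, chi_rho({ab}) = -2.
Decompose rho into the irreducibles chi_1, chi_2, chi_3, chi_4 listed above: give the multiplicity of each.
Multiplicities: chi_1: 0, chi_2: 2, chi_3: 3, chi_4: 3.

Derivation: Use <chi_rho, chi> = (1/|G|) sum_C |C| * chi_rho(C) * conj(chi(C)) with |G| = 4 for each irreducible chi in the table:
  <chi_rho, chi_1> = (1/4)[1*(8)*conj(1) + 1*(-4)*conj(1) + 1*(-2)*conj(1) + 1*(-2)*conj(1)]
      = (1/4)[(8) + (-4) + (-2) + (-2)] = 0/4 = 0
  <chi_rho, chi_2> = (1/4)[1*(8)*conj(1) + 1*(-4)*conj(1) + 1*(-2)*conj(-1) + 1*(-2)*conj(-1)]
      = (1/4)[(8) + (-4) + (2) + (2)] = 8/4 = 2
  <chi_rho, chi_3> = (1/4)[1*(8)*conj(1) + 1*(-4)*conj(-1) + 1*(-2)*conj(1) + 1*(-2)*conj(-1)]
      = (1/4)[(8) + (4) + (-2) + (2)] = 12/4 = 3
  <chi_rho, chi_4> = (1/4)[1*(8)*conj(1) + 1*(-4)*conj(-1) + 1*(-2)*conj(-1) + 1*(-2)*conj(1)]
      = (1/4)[(8) + (4) + (2) + (-2)] = 12/4 = 3
Dimension check: dim(rho) = sum (mult * dim) = 0*1 + 2*1 + 3*1 + 3*1 = 8 = chi_rho(e) = 8.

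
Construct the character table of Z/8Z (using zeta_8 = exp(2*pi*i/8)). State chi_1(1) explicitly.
Character table of Z/8Z (irreps indexed chi_0,...,chi_7 with chi_k(m) = zeta_8^(k*m), zeta_8 = exp(2*pi*i/8)):
  irrep \ class  {0} (size 1)  {1} (size 1)    {2} (size 1)  {3} (size 1)    {4} (size 1)  {5} (size 1)    {6} (size 1)  {7} (size 1)  
  chi_0          1             1               1             1               1             1               1             1             
  chi_1          1             exp(I*pi/4)     I             exp(3*I*pi/4)   -1            exp(-3*I*pi/4)  -I            exp(-I*pi/4)  
  chi_2          1             I               -1            -I              1             I               -1            -I            
  chi_3          1             exp(3*I*pi/4)   -I            exp(I*pi/4)     -1            exp(-I*pi/4)    I             exp(-3*I*pi/4)
  chi_4          1             -1              1             -1              1             -1              1             -1            
  chi_5          1             exp(-3*I*pi/4)  I             exp(-I*pi/4)    -1            exp(I*pi/4)     -I            exp(3*I*pi/4) 
  chi_6          1             -I              -1            I               1             -I              -1            I             
  chi_7          1             exp(-I*pi/4)    -I            exp(-3*I*pi/4)  -1            exp(3*I*pi/4)   I             exp(I*pi/4)   

Spot check: chi_1(1) = zeta_8^(1*1) = zeta_8^1 = exp(I*pi/4).

Z/8Z is abelian, so all 8 irreducible complex representations are 1-dimensional. They are given by chi_k(m) = zeta_8^(k*m) for k = 0,...,7. Row orthogonality: sum_m chi_k(m) conj(chi_l(m)) = 8 * [k = l].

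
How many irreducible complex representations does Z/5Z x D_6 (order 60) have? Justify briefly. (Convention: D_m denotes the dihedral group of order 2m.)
30

Justification: The number of irreducible complex representations of a finite group equals its number of conjugacy classes. For a direct product, #classes(G x H) = #classes(G) * #classes(H). Z/5Z has 5 classes (abelian), D_6 has 6 classes, so 5 * 6 = 30, so Z/5Z x D_6 (order 60) has exactly 30 irreducible complex representations.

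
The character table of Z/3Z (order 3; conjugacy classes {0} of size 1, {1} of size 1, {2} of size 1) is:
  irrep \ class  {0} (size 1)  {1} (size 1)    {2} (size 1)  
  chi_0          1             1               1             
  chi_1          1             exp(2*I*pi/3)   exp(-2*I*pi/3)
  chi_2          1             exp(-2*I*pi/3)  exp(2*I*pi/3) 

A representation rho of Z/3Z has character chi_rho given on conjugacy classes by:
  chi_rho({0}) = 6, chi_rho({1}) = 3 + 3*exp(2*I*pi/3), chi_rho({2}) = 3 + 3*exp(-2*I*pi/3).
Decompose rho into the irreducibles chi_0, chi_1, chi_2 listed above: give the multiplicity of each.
Multiplicities: chi_0: 3, chi_1: 3, chi_2: 0.

Why: Use <chi_rho, chi> = (1/|G|) sum_C |C| * chi_rho(C) * conj(chi(C)) with |G| = 3 for each irreducible chi in the table:
  <chi_rho, chi_0> = (1/3)[1*(6)*conj(1) + 1*(3 + 3*exp(2*I*pi/3))*conj(1) + 1*(3 + 3*exp(-2*I*pi/3))*conj(1)]
      = (1/3)[(6) + (3 + 3*exp(2*I*pi/3)) + (3 + 3*exp(-2*I*pi/3))] = 9/3 = 3
  <chi_rho, chi_1> = (1/3)[1*(6)*conj(1) + 1*(3 + 3*exp(2*I*pi/3))*conj(exp(2*I*pi/3)) + 1*(3 + 3*exp(-2*I*pi/3))*conj(exp(-2*I*pi/3))]
      = (1/3)[(6) + (3 + 3*exp(-2*I*pi/3)) + (3 + 3*exp(2*I*pi/3))] = 9/3 = 3
  <chi_rho, chi_2> = (1/3)[1*(6)*conj(1) + 1*(3 + 3*exp(2*I*pi/3))*conj(exp(-2*I*pi/3)) + 1*(3 + 3*exp(-2*I*pi/3))*conj(exp(2*I*pi/3))]
      = (1/3)[(6) + (-3) + (-3)] = 0/3 = 0
(Exp terms are combined using exp(i*s)*conj(exp(i*t)) = exp(i*(s-t)), and sums of them are collapsed using the identity that for every m > 1 the m distinct m-th roots of unity sum to 0, e.g. 1 + exp(2*I*pi/3) + exp(-2*I*pi/3) = 0.)
Dimension check: dim(rho) = sum (mult * dim) = 3*1 + 3*1 + 0*1 = 6 = chi_rho(e) = 6.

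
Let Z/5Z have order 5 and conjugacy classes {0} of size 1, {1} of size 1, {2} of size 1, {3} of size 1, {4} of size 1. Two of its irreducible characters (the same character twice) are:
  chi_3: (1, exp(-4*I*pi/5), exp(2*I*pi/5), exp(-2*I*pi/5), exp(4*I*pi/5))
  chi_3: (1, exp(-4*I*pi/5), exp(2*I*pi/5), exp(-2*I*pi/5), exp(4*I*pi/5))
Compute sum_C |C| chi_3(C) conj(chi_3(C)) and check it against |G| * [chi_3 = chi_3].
Sum = 5 = |G| = 5; so <chi_3, chi_3> = 1 (norm-1 confirms irreducibility).

Explanation: Compute term by term over conjugacy classes (|C| * chi_3(C) * conj(chi_3(C))):
  1*(1)*conj(1) + 1*(exp(-4*I*pi/5))*conj(exp(-4*I*pi/5)) + 1*(exp(2*I*pi/5))*conj(exp(2*I*pi/5)) + 1*(exp(-2*I*pi/5))*conj(exp(-2*I*pi/5)) + 1*(exp(4*I*pi/5))*conj(exp(4*I*pi/5))
  = (1) + (1) + (1) + (1) + (1)
  = 5.
(Exp terms are combined using exp(i*s)*conj(exp(i*t)) = exp(i*(s-t)), and sums of them are collapsed using the identity that for every m > 1 the m distinct m-th roots of unity sum to 0, e.g. 1 + exp(2*I*pi/3) + exp(-2*I*pi/3) = 0.)
Dividing by |G| = 5 gives 5/5 = 1, matching the row-orthogonality relation <chi_3, chi_3> = [chi_3 = chi_3].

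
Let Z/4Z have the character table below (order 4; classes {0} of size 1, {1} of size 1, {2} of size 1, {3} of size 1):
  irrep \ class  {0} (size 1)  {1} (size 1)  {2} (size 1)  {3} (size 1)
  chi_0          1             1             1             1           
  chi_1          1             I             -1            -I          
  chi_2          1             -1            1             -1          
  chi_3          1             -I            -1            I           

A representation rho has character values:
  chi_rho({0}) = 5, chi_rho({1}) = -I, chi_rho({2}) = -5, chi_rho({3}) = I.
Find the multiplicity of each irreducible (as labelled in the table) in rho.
Multiplicities: chi_0: 0, chi_1: 2, chi_2: 0, chi_3: 3.

Justification: Use <chi_rho, chi> = (1/|G|) sum_C |C| * chi_rho(C) * conj(chi(C)) with |G| = 4 for each irreducible chi in the table:
  <chi_rho, chi_0> = (1/4)[1*(5)*conj(1) + 1*(-I)*conj(1) + 1*(-5)*conj(1) + 1*(I)*conj(1)]
      = (1/4)[(5) + (-I) + (-5) + (I)] = 0/4 = 0
  <chi_rho, chi_1> = (1/4)[1*(5)*conj(1) + 1*(-I)*conj(I) + 1*(-5)*conj(-1) + 1*(I)*conj(-I)]
      = (1/4)[(5) + (-1) + (5) + (-1)] = 8/4 = 2
  <chi_rho, chi_2> = (1/4)[1*(5)*conj(1) + 1*(-I)*conj(-1) + 1*(-5)*conj(1) + 1*(I)*conj(-1)]
      = (1/4)[(5) + (I) + (-5) + (-I)] = 0/4 = 0
  <chi_rho, chi_3> = (1/4)[1*(5)*conj(1) + 1*(-I)*conj(-I) + 1*(-5)*conj(-1) + 1*(I)*conj(I)]
      = (1/4)[(5) + (1) + (5) + (1)] = 12/4 = 3
(Exp terms are combined using exp(i*s)*conj(exp(i*t)) = exp(i*(s-t)), and sums of them are collapsed using the identity that for every m > 1 the m distinct m-th roots of unity sum to 0, e.g. 1 + exp(2*I*pi/3) + exp(-2*I*pi/3) = 0.)
Dimension check: dim(rho) = sum (mult * dim) = 0*1 + 2*1 + 0*1 + 3*1 = 5 = chi_rho(e) = 5.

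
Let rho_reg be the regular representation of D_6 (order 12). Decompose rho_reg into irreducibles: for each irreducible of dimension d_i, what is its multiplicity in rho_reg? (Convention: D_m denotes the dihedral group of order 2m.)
Each irreducible V_i of dimension d_i appears with multiplicity d_i, i.e. rho_reg = (direct sum over all irreducibles V_i) d_i V_i. The irreducible dimensions for D_6 are 1, 1, 1, 1, 2, 2: 4 irreducibles of dimension 1, each with multiplicity 1; 2 irreducibles of dimension 2, each with multiplicity 2. Total dimension 4*1*1 + 2*2*2 = 12 = |G|.

Why: General theorem: in the regular representation of a finite group G, each irreducible appears with multiplicity equal to its dimension. Check: dim(rho_reg) = sum d_i^2 = 1 + 1 + 1 + 1 + 4 + 4 = 12 = |G|.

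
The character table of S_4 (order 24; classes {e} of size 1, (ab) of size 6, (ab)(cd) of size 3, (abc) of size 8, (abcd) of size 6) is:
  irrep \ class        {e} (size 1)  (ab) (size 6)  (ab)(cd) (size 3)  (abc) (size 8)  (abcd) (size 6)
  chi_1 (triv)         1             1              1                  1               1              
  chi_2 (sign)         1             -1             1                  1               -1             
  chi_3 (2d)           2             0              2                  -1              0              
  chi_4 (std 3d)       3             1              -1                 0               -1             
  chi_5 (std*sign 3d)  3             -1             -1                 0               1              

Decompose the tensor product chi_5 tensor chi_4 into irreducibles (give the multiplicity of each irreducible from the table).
chi_5 tensor chi_4 = chi_2 + chi_3 + chi_4 + chi_5 (all other irreducibles have multiplicity 0).

Proof sketch: The character of a tensor product is the pointwise product (chi_5 * chi_4)(C) = chi_5(C) * chi_4(C):
  {e}: (3)*(3), (ab): (-1)*(1), (ab)(cd): (-1)*(-1), (abc): (0)*(0), (abcd): (1)*(-1)
so (chi_5 * chi_4) takes values
  {e} -> 9, (ab) -> -1, (ab)(cd) -> 1, (abc) -> 0, (abcd) -> -1.
Now take the inner product of this character with each irreducible chi from the table, <chi_5*chi_4, chi> = (1/24) sum_C |C| (chi_5*chi_4)(C) conj(chi(C)):
  <chi_5*chi_4, chi_1> = (1/24)[1*(9)*conj(1) + 6*(-1)*conj(1) + 3*(1)*conj(1) + 8*(0)*conj(1) + 6*(-1)*conj(1)]
      = (1/24)[(9) + (-6) + (3) + (0) + (-6)] = 0/24 = 0
  <chi_5*chi_4, chi_2> = (1/24)[1*(9)*conj(1) + 6*(-1)*conj(-1) + 3*(1)*conj(1) + 8*(0)*conj(1) + 6*(-1)*conj(-1)]
      = (1/24)[(9) + (6) + (3) + (0) + (6)] = 24/24 = 1
  <chi_5*chi_4, chi_3> = (1/24)[1*(9)*conj(2) + 6*(-1)*conj(0) + 3*(1)*conj(2) + 8*(0)*conj(-1) + 6*(-1)*conj(0)]
      = (1/24)[(18) + (0) + (6) + (0) + (0)] = 24/24 = 1
  <chi_5*chi_4, chi_4> = (1/24)[1*(9)*conj(3) + 6*(-1)*conj(1) + 3*(1)*conj(-1) + 8*(0)*conj(0) + 6*(-1)*conj(-1)]
      = (1/24)[(27) + (-6) + (-3) + (0) + (6)] = 24/24 = 1
  <chi_5*chi_4, chi_5> = (1/24)[1*(9)*conj(3) + 6*(-1)*conj(-1) + 3*(1)*conj(-1) + 8*(0)*conj(0) + 6*(-1)*conj(1)]
      = (1/24)[(27) + (6) + (-3) + (0) + (-6)] = 24/24 = 1
Hence the multiplicities are chi_2: 1, chi_3: 1, chi_4: 1, chi_5: 1. Dimension check: dim(chi_5)*dim(chi_4) = 3*3 = 9 and sum (mult * dim) = 1*1 + 1*2 + 1*3 + 1*3 = 9.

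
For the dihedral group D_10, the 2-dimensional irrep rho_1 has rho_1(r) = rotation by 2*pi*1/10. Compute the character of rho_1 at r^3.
chi_{rho_1}(r^3) = 2*cos(2*pi*1*3/10) = 1/2 - sqrt(5)/2

Proof sketch: rho_1(r^3) is rotation by angle 2*pi*1*3/10, whose trace is 2*cos(2*pi*1*3/10) = 1/2 - sqrt(5)/2.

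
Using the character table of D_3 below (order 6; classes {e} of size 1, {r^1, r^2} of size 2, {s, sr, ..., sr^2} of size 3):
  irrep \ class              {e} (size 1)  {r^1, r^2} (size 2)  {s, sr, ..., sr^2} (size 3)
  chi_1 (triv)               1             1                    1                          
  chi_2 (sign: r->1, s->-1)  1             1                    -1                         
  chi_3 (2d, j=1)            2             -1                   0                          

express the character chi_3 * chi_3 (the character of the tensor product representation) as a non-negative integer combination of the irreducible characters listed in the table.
chi_3 tensor chi_3 = chi_1 + chi_2 + chi_3 (all other irreducibles have multiplicity 0).

Working: The character of a tensor product is the pointwise product (chi_3 * chi_3)(C) = chi_3(C) * chi_3(C):
  {e}: (2)*(2), {r^1, r^2}: (-1)*(-1), {s, sr, ..., sr^2}: (0)*(0)
so (chi_3 * chi_3) takes values
  {e} -> 4, {r^1, r^2} -> 1, {s, sr, ..., sr^2} -> 0.
Now take the inner product of this character with each irreducible chi from the table, <chi_3*chi_3, chi> = (1/6) sum_C |C| (chi_3*chi_3)(C) conj(chi(C)):
  <chi_3*chi_3, chi_1> = (1/6)[1*(4)*conj(1) + 2*(1)*conj(1) + 3*(0)*conj(1)]
      = (1/6)[(4) + (2) + (0)] = 6/6 = 1
  <chi_3*chi_3, chi_2> = (1/6)[1*(4)*conj(1) + 2*(1)*conj(1) + 3*(0)*conj(-1)]
      = (1/6)[(4) + (2) + (0)] = 6/6 = 1
  <chi_3*chi_3, chi_3> = (1/6)[1*(4)*conj(2) + 2*(1)*conj(-1) + 3*(0)*conj(0)]
      = (1/6)[(8) + (-2) + (0)] = 6/6 = 1
Hence the multiplicities are chi_1: 1, chi_2: 1, chi_3: 1. Dimension check: dim(chi_3)*dim(chi_3) = 2*2 = 4 and sum (mult * dim) = 1*1 + 1*1 + 1*2 = 4.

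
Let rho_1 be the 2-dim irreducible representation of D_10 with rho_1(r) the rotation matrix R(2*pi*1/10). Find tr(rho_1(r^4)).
chi_{rho_1}(r^4) = 2*cos(2*pi*1*4/10) = -sqrt(5)/2 - 1/2

Reasoning: rho_1(r^4) is rotation by angle 2*pi*1*4/10, whose trace is 2*cos(2*pi*1*4/10) = -sqrt(5)/2 - 1/2.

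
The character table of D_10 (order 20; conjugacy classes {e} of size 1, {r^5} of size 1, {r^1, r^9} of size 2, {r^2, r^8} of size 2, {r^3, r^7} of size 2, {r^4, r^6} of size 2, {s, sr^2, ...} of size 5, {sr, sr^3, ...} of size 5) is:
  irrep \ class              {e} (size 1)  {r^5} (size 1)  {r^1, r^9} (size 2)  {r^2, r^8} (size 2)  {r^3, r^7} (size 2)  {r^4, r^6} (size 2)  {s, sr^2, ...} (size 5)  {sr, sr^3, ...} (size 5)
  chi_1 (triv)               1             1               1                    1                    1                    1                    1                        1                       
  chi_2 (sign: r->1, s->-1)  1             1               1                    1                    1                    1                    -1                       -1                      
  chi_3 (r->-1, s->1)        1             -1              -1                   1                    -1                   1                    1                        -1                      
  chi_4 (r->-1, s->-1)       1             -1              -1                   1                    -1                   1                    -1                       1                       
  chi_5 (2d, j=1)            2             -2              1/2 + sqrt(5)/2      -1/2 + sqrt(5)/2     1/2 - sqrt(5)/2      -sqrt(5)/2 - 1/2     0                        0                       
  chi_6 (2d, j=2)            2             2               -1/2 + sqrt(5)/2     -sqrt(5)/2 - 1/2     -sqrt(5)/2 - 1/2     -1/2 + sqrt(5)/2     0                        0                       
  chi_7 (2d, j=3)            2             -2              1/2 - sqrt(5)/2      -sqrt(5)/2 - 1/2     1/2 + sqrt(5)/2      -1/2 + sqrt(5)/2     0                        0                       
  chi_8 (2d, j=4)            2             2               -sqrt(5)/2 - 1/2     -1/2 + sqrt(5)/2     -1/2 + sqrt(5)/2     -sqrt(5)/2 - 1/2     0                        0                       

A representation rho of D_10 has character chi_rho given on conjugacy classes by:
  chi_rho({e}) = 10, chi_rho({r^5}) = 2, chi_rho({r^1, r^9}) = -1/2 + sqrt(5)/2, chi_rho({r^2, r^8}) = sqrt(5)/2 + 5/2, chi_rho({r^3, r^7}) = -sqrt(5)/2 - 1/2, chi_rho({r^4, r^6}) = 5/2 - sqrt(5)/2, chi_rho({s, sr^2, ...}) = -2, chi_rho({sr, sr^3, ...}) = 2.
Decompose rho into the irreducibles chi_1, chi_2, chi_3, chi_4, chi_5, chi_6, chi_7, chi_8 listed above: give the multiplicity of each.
Multiplicities: chi_1: 1, chi_2: 1, chi_3: 0, chi_4: 2, chi_5: 1, chi_6: 1, chi_7: 0, chi_8: 1.

Working: Use <chi_rho, chi> = (1/|G|) sum_C |C| * chi_rho(C) * conj(chi(C)) with |G| = 20 for each irreducible chi in the table:
  <chi_rho, chi_1> = (1/20)[1*(10)*conj(1) + 1*(2)*conj(1) + 2*(-1/2 + sqrt(5)/2)*conj(1) + 2*(sqrt(5)/2 + 5/2)*conj(1) + 2*(-sqrt(5)/2 - 1/2)*conj(1) + 2*(5/2 - sqrt(5)/2)*conj(1) + 5*(-2)*conj(1) + 5*(2)*conj(1)]
      = (1/20)[(10) + (2) + (-1 + sqrt(5)) + (sqrt(5) + 5) + (-sqrt(5) - 1) + (5 - sqrt(5)) + (-10) + (10)] = 20/20 = 1
  <chi_rho, chi_2> = (1/20)[1*(10)*conj(1) + 1*(2)*conj(1) + 2*(-1/2 + sqrt(5)/2)*conj(1) + 2*(sqrt(5)/2 + 5/2)*conj(1) + 2*(-sqrt(5)/2 - 1/2)*conj(1) + 2*(5/2 - sqrt(5)/2)*conj(1) + 5*(-2)*conj(-1) + 5*(2)*conj(-1)]
      = (1/20)[(10) + (2) + (-1 + sqrt(5)) + (sqrt(5) + 5) + (-sqrt(5) - 1) + (5 - sqrt(5)) + (10) + (-10)] = 20/20 = 1
  <chi_rho, chi_3> = (1/20)[1*(10)*conj(1) + 1*(2)*conj(-1) + 2*(-1/2 + sqrt(5)/2)*conj(-1) + 2*(sqrt(5)/2 + 5/2)*conj(1) + 2*(-sqrt(5)/2 - 1/2)*conj(-1) + 2*(5/2 - sqrt(5)/2)*conj(1) + 5*(-2)*conj(1) + 5*(2)*conj(-1)]
      = (1/20)[(10) + (-2) + (1 - sqrt(5)) + (sqrt(5) + 5) + (1 + sqrt(5)) + (5 - sqrt(5)) + (-10) + (-10)] = 0/20 = 0
  <chi_rho, chi_4> = (1/20)[1*(10)*conj(1) + 1*(2)*conj(-1) + 2*(-1/2 + sqrt(5)/2)*conj(-1) + 2*(sqrt(5)/2 + 5/2)*conj(1) + 2*(-sqrt(5)/2 - 1/2)*conj(-1) + 2*(5/2 - sqrt(5)/2)*conj(1) + 5*(-2)*conj(-1) + 5*(2)*conj(1)]
      = (1/20)[(10) + (-2) + (1 - sqrt(5)) + (sqrt(5) + 5) + (1 + sqrt(5)) + (5 - sqrt(5)) + (10) + (10)] = 40/20 = 2
  <chi_rho, chi_5> = (1/20)[1*(10)*conj(2) + 1*(2)*conj(-2) + 2*(-1/2 + sqrt(5)/2)*conj(1/2 + sqrt(5)/2) + 2*(sqrt(5)/2 + 5/2)*conj(-1/2 + sqrt(5)/2) + 2*(-sqrt(5)/2 - 1/2)*conj(1/2 - sqrt(5)/2) + 2*(5/2 - sqrt(5)/2)*conj(-sqrt(5)/2 - 1/2) + 5*(-2)*conj(0) + 5*(2)*conj(0)]
      = (1/20)[(20) + (-4) + (2) + (2*sqrt(5)) + (2) + (-2*sqrt(5)) + (0) + (0)] = 20/20 = 1
  <chi_rho, chi_6> = (1/20)[1*(10)*conj(2) + 1*(2)*conj(2) + 2*(-1/2 + sqrt(5)/2)*conj(-1/2 + sqrt(5)/2) + 2*(sqrt(5)/2 + 5/2)*conj(-sqrt(5)/2 - 1/2) + 2*(-sqrt(5)/2 - 1/2)*conj(-sqrt(5)/2 - 1/2) + 2*(5/2 - sqrt(5)/2)*conj(-1/2 + sqrt(5)/2) + 5*(-2)*conj(0) + 5*(2)*conj(0)]
      = (1/20)[(20) + (4) + (3 - sqrt(5)) + (-3*sqrt(5) - 5) + (sqrt(5) + 3) + (-5 + 3*sqrt(5)) + (0) + (0)] = 20/20 = 1
  <chi_rho, chi_7> = (1/20)[1*(10)*conj(2) + 1*(2)*conj(-2) + 2*(-1/2 + sqrt(5)/2)*conj(1/2 - sqrt(5)/2) + 2*(sqrt(5)/2 + 5/2)*conj(-sqrt(5)/2 - 1/2) + 2*(-sqrt(5)/2 - 1/2)*conj(1/2 + sqrt(5)/2) + 2*(5/2 - sqrt(5)/2)*conj(-1/2 + sqrt(5)/2) + 5*(-2)*conj(0) + 5*(2)*conj(0)]
      = (1/20)[(20) + (-4) + (-3 + sqrt(5)) + (-3*sqrt(5) - 5) + (-3 - sqrt(5)) + (-5 + 3*sqrt(5)) + (0) + (0)] = 0/20 = 0
  <chi_rho, chi_8> = (1/20)[1*(10)*conj(2) + 1*(2)*conj(2) + 2*(-1/2 + sqrt(5)/2)*conj(-sqrt(5)/2 - 1/2) + 2*(sqrt(5)/2 + 5/2)*conj(-1/2 + sqrt(5)/2) + 2*(-sqrt(5)/2 - 1/2)*conj(-1/2 + sqrt(5)/2) + 2*(5/2 - sqrt(5)/2)*conj(-sqrt(5)/2 - 1/2) + 5*(-2)*conj(0) + 5*(2)*conj(0)]
      = (1/20)[(20) + (4) + (-2) + (2*sqrt(5)) + (-2) + (-2*sqrt(5)) + (0) + (0)] = 20/20 = 1
Dimension check: dim(rho) = sum (mult * dim) = 1*1 + 1*1 + 0*1 + 2*1 + 1*2 + 1*2 + 0*2 + 1*2 = 10 = chi_rho(e) = 10.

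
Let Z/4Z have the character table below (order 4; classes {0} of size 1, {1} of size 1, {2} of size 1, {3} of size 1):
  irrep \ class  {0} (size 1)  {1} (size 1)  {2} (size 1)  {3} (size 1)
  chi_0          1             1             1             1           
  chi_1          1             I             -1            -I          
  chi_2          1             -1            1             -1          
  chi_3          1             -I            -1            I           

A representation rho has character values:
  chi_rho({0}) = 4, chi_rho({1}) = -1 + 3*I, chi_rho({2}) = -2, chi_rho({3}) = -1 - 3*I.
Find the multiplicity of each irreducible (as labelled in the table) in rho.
Multiplicities: chi_0: 0, chi_1: 3, chi_2: 1, chi_3: 0.

Use <chi_rho, chi> = (1/|G|) sum_C |C| * chi_rho(C) * conj(chi(C)) with |G| = 4 for each irreducible chi in the table:
  <chi_rho, chi_0> = (1/4)[1*(4)*conj(1) + 1*(-1 + 3*I)*conj(1) + 1*(-2)*conj(1) + 1*(-1 - 3*I)*conj(1)]
      = (1/4)[(4) + (-1 + 3*I) + (-2) + (-1 - 3*I)] = 0/4 = 0
  <chi_rho, chi_1> = (1/4)[1*(4)*conj(1) + 1*(-1 + 3*I)*conj(I) + 1*(-2)*conj(-1) + 1*(-1 - 3*I)*conj(-I)]
      = (1/4)[(4) + (3 + I) + (2) + (3 - I)] = 12/4 = 3
  <chi_rho, chi_2> = (1/4)[1*(4)*conj(1) + 1*(-1 + 3*I)*conj(-1) + 1*(-2)*conj(1) + 1*(-1 - 3*I)*conj(-1)]
      = (1/4)[(4) + (1 - 3*I) + (-2) + (1 + 3*I)] = 4/4 = 1
  <chi_rho, chi_3> = (1/4)[1*(4)*conj(1) + 1*(-1 + 3*I)*conj(-I) + 1*(-2)*conj(-1) + 1*(-1 - 3*I)*conj(I)]
      = (1/4)[(4) + (-3 - I) + (2) + (-3 + I)] = 0/4 = 0
(Exp terms are combined using exp(i*s)*conj(exp(i*t)) = exp(i*(s-t)), and sums of them are collapsed using the identity that for every m > 1 the m distinct m-th roots of unity sum to 0, e.g. 1 + exp(2*I*pi/3) + exp(-2*I*pi/3) = 0.)
Dimension check: dim(rho) = sum (mult * dim) = 0*1 + 3*1 + 1*1 + 0*1 = 4 = chi_rho(e) = 4.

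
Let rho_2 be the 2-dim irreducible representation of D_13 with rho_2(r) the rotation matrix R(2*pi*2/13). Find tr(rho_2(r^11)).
chi_{rho_2}(r^11) = 2*cos(2*pi*2*11/13) = -2*cos(5*pi/13)

Solution. rho_2(r^11) is rotation by angle 2*pi*2*11/13, whose trace is 2*cos(2*pi*2*11/13) = -2*cos(5*pi/13).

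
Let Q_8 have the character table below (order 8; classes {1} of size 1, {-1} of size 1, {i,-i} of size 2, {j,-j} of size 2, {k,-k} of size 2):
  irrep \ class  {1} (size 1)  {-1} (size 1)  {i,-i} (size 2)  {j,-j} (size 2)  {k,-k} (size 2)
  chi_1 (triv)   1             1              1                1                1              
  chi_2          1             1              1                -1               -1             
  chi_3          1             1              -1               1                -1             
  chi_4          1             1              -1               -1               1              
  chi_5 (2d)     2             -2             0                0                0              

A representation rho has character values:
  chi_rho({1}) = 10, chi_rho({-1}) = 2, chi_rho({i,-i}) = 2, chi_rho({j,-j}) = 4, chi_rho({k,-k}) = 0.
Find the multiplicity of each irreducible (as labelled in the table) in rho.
Multiplicities: chi_1: 3, chi_2: 1, chi_3: 2, chi_4: 0, chi_5: 2.

Use <chi_rho, chi> = (1/|G|) sum_C |C| * chi_rho(C) * conj(chi(C)) with |G| = 8 for each irreducible chi in the table:
  <chi_rho, chi_1> = (1/8)[1*(10)*conj(1) + 1*(2)*conj(1) + 2*(2)*conj(1) + 2*(4)*conj(1) + 2*(0)*conj(1)]
      = (1/8)[(10) + (2) + (4) + (8) + (0)] = 24/8 = 3
  <chi_rho, chi_2> = (1/8)[1*(10)*conj(1) + 1*(2)*conj(1) + 2*(2)*conj(1) + 2*(4)*conj(-1) + 2*(0)*conj(-1)]
      = (1/8)[(10) + (2) + (4) + (-8) + (0)] = 8/8 = 1
  <chi_rho, chi_3> = (1/8)[1*(10)*conj(1) + 1*(2)*conj(1) + 2*(2)*conj(-1) + 2*(4)*conj(1) + 2*(0)*conj(-1)]
      = (1/8)[(10) + (2) + (-4) + (8) + (0)] = 16/8 = 2
  <chi_rho, chi_4> = (1/8)[1*(10)*conj(1) + 1*(2)*conj(1) + 2*(2)*conj(-1) + 2*(4)*conj(-1) + 2*(0)*conj(1)]
      = (1/8)[(10) + (2) + (-4) + (-8) + (0)] = 0/8 = 0
  <chi_rho, chi_5> = (1/8)[1*(10)*conj(2) + 1*(2)*conj(-2) + 2*(2)*conj(0) + 2*(4)*conj(0) + 2*(0)*conj(0)]
      = (1/8)[(20) + (-4) + (0) + (0) + (0)] = 16/8 = 2
Dimension check: dim(rho) = sum (mult * dim) = 3*1 + 1*1 + 2*1 + 0*1 + 2*2 = 10 = chi_rho(e) = 10.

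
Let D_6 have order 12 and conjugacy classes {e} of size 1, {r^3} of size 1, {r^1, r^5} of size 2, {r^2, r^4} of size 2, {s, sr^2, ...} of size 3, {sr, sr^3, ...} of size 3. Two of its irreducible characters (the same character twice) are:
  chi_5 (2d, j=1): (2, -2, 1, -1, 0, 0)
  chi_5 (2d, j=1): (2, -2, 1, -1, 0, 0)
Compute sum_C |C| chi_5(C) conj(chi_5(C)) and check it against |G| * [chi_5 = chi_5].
Sum = 12 = |G| = 12; so <chi_5, chi_5> = 1 (norm-1 confirms irreducibility).

Argument: Compute term by term over conjugacy classes (|C| * chi_5(C) * conj(chi_5(C))):
  1*(2)*conj(2) + 1*(-2)*conj(-2) + 2*(1)*conj(1) + 2*(-1)*conj(-1) + 3*(0)*conj(0) + 3*(0)*conj(0)
  = (4) + (4) + (2) + (2) + (0) + (0)
  = 12.
Dividing by |G| = 12 gives 12/12 = 1, matching the row-orthogonality relation <chi_5, chi_5> = [chi_5 = chi_5].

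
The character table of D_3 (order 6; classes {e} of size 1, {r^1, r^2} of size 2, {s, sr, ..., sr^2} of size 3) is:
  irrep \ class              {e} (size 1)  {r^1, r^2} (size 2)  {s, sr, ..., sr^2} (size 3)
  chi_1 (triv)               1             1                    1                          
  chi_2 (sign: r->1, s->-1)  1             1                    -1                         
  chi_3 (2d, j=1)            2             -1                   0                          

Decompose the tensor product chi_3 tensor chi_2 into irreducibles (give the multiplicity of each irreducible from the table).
chi_3 tensor chi_2 = chi_3 (all other irreducibles have multiplicity 0).

Solution. The character of a tensor product is the pointwise product (chi_3 * chi_2)(C) = chi_3(C) * chi_2(C):
  {e}: (2)*(1), {r^1, r^2}: (-1)*(1), {s, sr, ..., sr^2}: (0)*(-1)
so (chi_3 * chi_2) takes values
  {e} -> 2, {r^1, r^2} -> -1, {s, sr, ..., sr^2} -> 0.
Now take the inner product of this character with each irreducible chi from the table, <chi_3*chi_2, chi> = (1/6) sum_C |C| (chi_3*chi_2)(C) conj(chi(C)):
  <chi_3*chi_2, chi_1> = (1/6)[1*(2)*conj(1) + 2*(-1)*conj(1) + 3*(0)*conj(1)]
      = (1/6)[(2) + (-2) + (0)] = 0/6 = 0
  <chi_3*chi_2, chi_2> = (1/6)[1*(2)*conj(1) + 2*(-1)*conj(1) + 3*(0)*conj(-1)]
      = (1/6)[(2) + (-2) + (0)] = 0/6 = 0
  <chi_3*chi_2, chi_3> = (1/6)[1*(2)*conj(2) + 2*(-1)*conj(-1) + 3*(0)*conj(0)]
      = (1/6)[(4) + (2) + (0)] = 6/6 = 1
Hence the multiplicities are chi_3: 1. Dimension check: dim(chi_3)*dim(chi_2) = 2*1 = 2 and sum (mult * dim) = 1*2 = 2.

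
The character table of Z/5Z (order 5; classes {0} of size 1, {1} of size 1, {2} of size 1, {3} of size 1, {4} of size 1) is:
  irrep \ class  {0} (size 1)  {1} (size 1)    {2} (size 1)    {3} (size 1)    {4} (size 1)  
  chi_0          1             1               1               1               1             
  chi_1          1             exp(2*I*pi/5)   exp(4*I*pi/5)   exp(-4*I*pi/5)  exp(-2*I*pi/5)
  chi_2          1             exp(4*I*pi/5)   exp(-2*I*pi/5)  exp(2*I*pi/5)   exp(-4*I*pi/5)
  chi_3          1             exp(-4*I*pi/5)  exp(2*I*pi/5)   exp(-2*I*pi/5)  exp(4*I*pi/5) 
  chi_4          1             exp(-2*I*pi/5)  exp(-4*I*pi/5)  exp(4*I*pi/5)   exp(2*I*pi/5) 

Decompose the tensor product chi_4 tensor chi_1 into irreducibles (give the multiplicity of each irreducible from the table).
chi_4 tensor chi_1 = chi_0 (all other irreducibles have multiplicity 0).

Argument: The character of a tensor product is the pointwise product (chi_4 * chi_1)(C) = chi_4(C) * chi_1(C):
  {0}: (1)*(1), {1}: (exp(-2*I*pi/5))*(exp(2*I*pi/5)), {2}: (exp(-4*I*pi/5))*(exp(4*I*pi/5)), {3}: (exp(4*I*pi/5))*(exp(-4*I*pi/5)), {4}: (exp(2*I*pi/5))*(exp(-2*I*pi/5))
so (chi_4 * chi_1) takes values
  {0} -> 1, {1} -> 1, {2} -> 1, {3} -> 1, {4} -> 1.
Now take the inner product of this character with each irreducible chi from the table, <chi_4*chi_1, chi> = (1/5) sum_C |C| (chi_4*chi_1)(C) conj(chi(C)):
  <chi_4*chi_1, chi_0> = (1/5)[1*(1)*conj(1) + 1*(1)*conj(1) + 1*(1)*conj(1) + 1*(1)*conj(1) + 1*(1)*conj(1)]
      = (1/5)[(1) + (1) + (1) + (1) + (1)] = 5/5 = 1
  <chi_4*chi_1, chi_1> = (1/5)[1*(1)*conj(1) + 1*(1)*conj(exp(2*I*pi/5)) + 1*(1)*conj(exp(4*I*pi/5)) + 1*(1)*conj(exp(-4*I*pi/5)) + 1*(1)*conj(exp(-2*I*pi/5))]
      = (1/5)[(1) + (exp(-2*I*pi/5)) + (exp(-4*I*pi/5)) + (exp(4*I*pi/5)) + (exp(2*I*pi/5))] = 0/5 = 0
  <chi_4*chi_1, chi_2> = (1/5)[1*(1)*conj(1) + 1*(1)*conj(exp(4*I*pi/5)) + 1*(1)*conj(exp(-2*I*pi/5)) + 1*(1)*conj(exp(2*I*pi/5)) + 1*(1)*conj(exp(-4*I*pi/5))]
      = (1/5)[(1) + (exp(-4*I*pi/5)) + (exp(2*I*pi/5)) + (exp(-2*I*pi/5)) + (exp(4*I*pi/5))] = 0/5 = 0
  <chi_4*chi_1, chi_3> = (1/5)[1*(1)*conj(1) + 1*(1)*conj(exp(-4*I*pi/5)) + 1*(1)*conj(exp(2*I*pi/5)) + 1*(1)*conj(exp(-2*I*pi/5)) + 1*(1)*conj(exp(4*I*pi/5))]
      = (1/5)[(1) + (exp(4*I*pi/5)) + (exp(-2*I*pi/5)) + (exp(2*I*pi/5)) + (exp(-4*I*pi/5))] = 0/5 = 0
  <chi_4*chi_1, chi_4> = (1/5)[1*(1)*conj(1) + 1*(1)*conj(exp(-2*I*pi/5)) + 1*(1)*conj(exp(-4*I*pi/5)) + 1*(1)*conj(exp(4*I*pi/5)) + 1*(1)*conj(exp(2*I*pi/5))]
      = (1/5)[(1) + (exp(2*I*pi/5)) + (exp(4*I*pi/5)) + (exp(-4*I*pi/5)) + (exp(-2*I*pi/5))] = 0/5 = 0
(Exp terms are combined using exp(i*s)*conj(exp(i*t)) = exp(i*(s-t)), and sums of them are collapsed using the identity that for every m > 1 the m distinct m-th roots of unity sum to 0, e.g. 1 + exp(2*I*pi/3) + exp(-2*I*pi/3) = 0.)
Hence the multiplicities are chi_0: 1. Dimension check: dim(chi_4)*dim(chi_1) = 1*1 = 1 and sum (mult * dim) = 1*1 = 1.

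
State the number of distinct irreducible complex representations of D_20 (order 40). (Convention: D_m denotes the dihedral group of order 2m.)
13

Argument: The number of irreducible complex representations of a finite group equals its number of conjugacy classes. D_20 has 13 conjugacy classes (n/2 + 3 for n even), so D_20 (order 40) has exactly 13 irreducible complex representations.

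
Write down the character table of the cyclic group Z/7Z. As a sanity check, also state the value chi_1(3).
Character table of Z/7Z (irreps indexed chi_0,...,chi_6 with chi_k(m) = zeta_7^(k*m), zeta_7 = exp(2*pi*i/7)):
  irrep \ class  {0} (size 1)  {1} (size 1)    {2} (size 1)    {3} (size 1)    {4} (size 1)    {5} (size 1)    {6} (size 1)  
  chi_0          1             1               1               1               1               1               1             
  chi_1          1             exp(2*I*pi/7)   exp(4*I*pi/7)   exp(6*I*pi/7)   exp(-6*I*pi/7)  exp(-4*I*pi/7)  exp(-2*I*pi/7)
  chi_2          1             exp(4*I*pi/7)   exp(-6*I*pi/7)  exp(-2*I*pi/7)  exp(2*I*pi/7)   exp(6*I*pi/7)   exp(-4*I*pi/7)
  chi_3          1             exp(6*I*pi/7)   exp(-2*I*pi/7)  exp(4*I*pi/7)   exp(-4*I*pi/7)  exp(2*I*pi/7)   exp(-6*I*pi/7)
  chi_4          1             exp(-6*I*pi/7)  exp(2*I*pi/7)   exp(-4*I*pi/7)  exp(4*I*pi/7)   exp(-2*I*pi/7)  exp(6*I*pi/7) 
  chi_5          1             exp(-4*I*pi/7)  exp(6*I*pi/7)   exp(2*I*pi/7)   exp(-2*I*pi/7)  exp(-6*I*pi/7)  exp(4*I*pi/7) 
  chi_6          1             exp(-2*I*pi/7)  exp(-4*I*pi/7)  exp(-6*I*pi/7)  exp(6*I*pi/7)   exp(4*I*pi/7)   exp(2*I*pi/7) 

Spot check: chi_1(3) = zeta_7^(1*3) = zeta_7^3 = exp(6*I*pi/7).

Why: Z/7Z is abelian, so all 7 irreducible complex representations are 1-dimensional. They are given by chi_k(m) = zeta_7^(k*m) for k = 0,...,6. Row orthogonality: sum_m chi_k(m) conj(chi_l(m)) = 7 * [k = l].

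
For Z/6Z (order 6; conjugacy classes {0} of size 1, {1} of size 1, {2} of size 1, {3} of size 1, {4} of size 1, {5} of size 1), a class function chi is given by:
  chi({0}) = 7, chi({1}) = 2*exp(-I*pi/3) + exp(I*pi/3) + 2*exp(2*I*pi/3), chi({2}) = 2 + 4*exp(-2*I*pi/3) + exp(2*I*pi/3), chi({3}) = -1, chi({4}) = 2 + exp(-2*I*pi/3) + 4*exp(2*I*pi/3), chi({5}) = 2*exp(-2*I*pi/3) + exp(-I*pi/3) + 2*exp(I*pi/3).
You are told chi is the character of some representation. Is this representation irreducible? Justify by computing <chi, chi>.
Not irreducible (reducible): <chi, chi> = 11 > 1.

Reasoning: <chi, chi> = (1/|G|) sum_C |C| * |chi(C)|^2 = (1/6)[1*|7|^2 + 1*|2*exp(-I*pi/3) + exp(I*pi/3) + 2*exp(2*I*pi/3)|^2 + 1*|2 + 4*exp(-2*I*pi/3) + exp(2*I*pi/3)|^2 + 1*|-1|^2 + 1*|2 + exp(-2*I*pi/3) + 4*exp(2*I*pi/3)|^2 + 1*|2*exp(-2*I*pi/3) + exp(-I*pi/3) + 2*exp(I*pi/3)|^2]
  = (1/6)[(49) + (1) + (7) + (1) + (7) + (1)] = 66/6 = 11.
(Exp terms are combined using exp(i*s)*conj(exp(i*t)) = exp(i*(s-t)), and sums of them are collapsed using the identity that for every m > 1 the m distinct m-th roots of unity sum to 0, e.g. 1 + exp(2*I*pi/3) + exp(-2*I*pi/3) = 0.)
A character is irreducible iff <chi, chi> = 1, so this representation is reducible.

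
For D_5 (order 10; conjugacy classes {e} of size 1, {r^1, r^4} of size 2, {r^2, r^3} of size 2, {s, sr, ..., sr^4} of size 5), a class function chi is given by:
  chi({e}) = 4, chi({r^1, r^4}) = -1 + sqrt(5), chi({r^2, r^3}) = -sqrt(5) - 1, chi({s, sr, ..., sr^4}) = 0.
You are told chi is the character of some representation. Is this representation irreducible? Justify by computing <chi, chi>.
Not irreducible (reducible): <chi, chi> = 4 > 1.

Working: <chi, chi> = (1/|G|) sum_C |C| * |chi(C)|^2 = (1/10)[1*|4|^2 + 2*|-1 + sqrt(5)|^2 + 2*|-sqrt(5) - 1|^2 + 5*|0|^2]
  = (1/10)[(16) + (12 - 4*sqrt(5)) + (4*sqrt(5) + 12) + (0)] = 40/10 = 4.
A character is irreducible iff <chi, chi> = 1, so this representation is reducible.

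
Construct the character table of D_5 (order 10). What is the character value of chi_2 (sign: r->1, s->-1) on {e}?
Conjugacy classes: {e} of size 1, {r^1, r^4} of size 2, {r^2, r^3} of size 2, {s, sr, ..., sr^4} of size 5.
Character table:
  irrep \ class              {e} (size 1)  {r^1, r^4} (size 2)  {r^2, r^3} (size 2)  {s, sr, ..., sr^4} (size 5)
  chi_1 (triv)               1             1                    1                    1                          
  chi_2 (sign: r->1, s->-1)  1             1                    1                    -1                         
  chi_3 (2d, j=1)            2             -1/2 + sqrt(5)/2     -sqrt(5)/2 - 1/2     0                          
  chi_4 (2d, j=2)            2             -sqrt(5)/2 - 1/2     -1/2 + sqrt(5)/2     0                          

Spot check: chi_2 (sign: r->1, s->-1) on {e} = 1.

Details: D_5 has order 2*5 = 10 with 4 conjugacy classes, hence 4 irreducibles. Sum of squared dims 1 + 1 + 4 + 4 = 10 = |G|. Linear characters come from the abelianisation; the 2-dimensional irreps have character r^k -> 2*cos(2*pi*j*k/5), reflections -> 0.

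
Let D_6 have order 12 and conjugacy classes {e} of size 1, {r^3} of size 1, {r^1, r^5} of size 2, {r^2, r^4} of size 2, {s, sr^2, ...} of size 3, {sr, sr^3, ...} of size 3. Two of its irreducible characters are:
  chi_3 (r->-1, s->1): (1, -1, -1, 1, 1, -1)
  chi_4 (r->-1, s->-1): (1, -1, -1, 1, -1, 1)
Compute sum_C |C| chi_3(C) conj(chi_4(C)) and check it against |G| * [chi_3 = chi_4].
Sum = 0; so <chi_3, chi_4> = 0 (distinct irreducibles are orthogonal).

Details: Compute term by term over conjugacy classes (|C| * chi_3(C) * conj(chi_4(C))):
  1*(1)*conj(1) + 1*(-1)*conj(-1) + 2*(-1)*conj(-1) + 2*(1)*conj(1) + 3*(1)*conj(-1) + 3*(-1)*conj(1)
  = (1) + (1) + (2) + (2) + (-3) + (-3)
  = 0.
Dividing by |G| = 12 gives 0/12 = 0, matching the row-orthogonality relation <chi_3, chi_4> = [chi_3 = chi_4].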